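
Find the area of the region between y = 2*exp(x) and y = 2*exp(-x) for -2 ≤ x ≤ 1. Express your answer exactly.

-8 + 2*exp(-2) + 2*exp(-1) + 2*exp(1) + 2*exp(2)

The difference (2*exp(x)) - (2*exp(-x)) = 2*exp(x) - 2*exp(-x) changes sign at x = 0 inside [-2, 1], so split the integral there.
∫[-2,0] (2*exp(x) - 2*exp(-x)) dx = -2*exp(2) - 2*exp(-2) + 4; the area of that piece is -4 + 2*exp(-2) + 2*exp(2).
∫[0,1] (2*exp(x) - 2*exp(-x)) dx = -4 + 2*exp(-1) + 2*exp(1).
Total area = (-4 + 2*exp(-2) + 2*exp(2)) + (-4 + 2*exp(-1) + 2*exp(1)) = -8 + 2*exp(-2) + 2*exp(-1) + 2*exp(1) + 2*exp(2).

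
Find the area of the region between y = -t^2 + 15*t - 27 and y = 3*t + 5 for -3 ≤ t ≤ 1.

On [-3, 1], (-t^2 + 15*t - 27) - (3*t + 5) = -t^2 + 12*t - 32 is ≤ 0 throughout, so the area is a single integral of |-t^2 + 12*t - 32|.
∫[-3,1] (-t^2 + 12*t - 32) dt = -556/3; the area of that piece is 556/3.

556/3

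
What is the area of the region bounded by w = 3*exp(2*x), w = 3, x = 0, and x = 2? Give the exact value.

On [0, 2], (3*exp(2*x)) - (3) = 3*exp(2*x) - 3 is ≥ 0 throughout, so the area is a single integral of |3*exp(2*x) - 3|.
∫[0,2] (3*exp(2*x) - 3) dx = -15/2 + 3*exp(4)/2.

-15/2 + 3*exp(4)/2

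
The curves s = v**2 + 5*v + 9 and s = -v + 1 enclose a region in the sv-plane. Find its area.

Both boundary curves give s as a function of v, so integrate with respect to v. Setting them equal: v**2 + 6*v + 8 = 0, i.e. (v + 2)*(v + 4) = 0, so they meet at v = -4, -2.
For v in [-4, -2], s = v**2 + 5*v + 9 is on the left; area = ∫[-4,-2] (-(v**2 + 6*v + 8)) dv = 4/3.

4/3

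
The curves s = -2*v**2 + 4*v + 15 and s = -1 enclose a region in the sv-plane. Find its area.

Both boundary curves give s as a function of v, so integrate with respect to v. Setting them equal: -2*v**2 + 4*v + 16 = 0, i.e. -2*(v - 4)*(v + 2) = 0, so they meet at v = -2, 4.
For v in [-2, 4], s = -2*v**2 + 4*v + 15 is on the right; area = ∫[-2,4] (-2*v**2 + 4*v + 16) dv = 72.

72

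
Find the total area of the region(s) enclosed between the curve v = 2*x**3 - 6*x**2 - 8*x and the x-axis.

131/2

The curve meets the x-axis where 2*x**3 - 6*x**2 - 8*x = 0, i.e. 2*x*(x - 4)*(x + 1) = 0, at x = -1, 0, 4.
On [-1, 0] the curve lies above the axis; ∫[-1,0] (2*x**3 - 6*x**2 - 8*x) dx = 3/2, giving area 3/2.
On [0, 4] the curve lies below the axis; ∫[0,4] (2*x**3 - 6*x**2 - 8*x) dx = -64, giving area 64.
Total area = 3/2 + 64 = 131/2.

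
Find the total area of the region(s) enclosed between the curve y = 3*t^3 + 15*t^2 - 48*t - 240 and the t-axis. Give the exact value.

5137/4

The curve meets the t-axis where 3*t^3 + 15*t^2 - 48*t - 240 = 0, i.e. 3*(t - 4)*(t + 4)*(t + 5) = 0, at t = -5, -4, 4.
On [-5, -4] the curve lies above the axis; ∫[-5,-4] (3*t^3 + 15*t^2 - 48*t - 240) dt = 17/4, giving area 17/4.
On [-4, 4] the curve lies below the axis; ∫[-4,4] (3*t^3 + 15*t^2 - 48*t - 240) dt = -1280, giving area 1280.
Total area = 17/4 + 1280 = 5137/4.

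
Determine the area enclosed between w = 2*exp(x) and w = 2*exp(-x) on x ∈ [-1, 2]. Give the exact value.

The difference (2*exp(x)) - (2*exp(-x)) = 2*exp(x) - 2*exp(-x) changes sign at x = 0 inside [-1, 2], so split the integral there.
∫[-1,0] (2*exp(x) - 2*exp(-x)) dx = -2*exp(1) - 2*exp(-1) + 4; the area of that piece is -4 + 2*exp(-1) + 2*exp(1).
∫[0,2] (2*exp(x) - 2*exp(-x)) dx = -4 + 2*exp(-2) + 2*exp(2).
Total area = (-4 + 2*exp(-1) + 2*exp(1)) + (-4 + 2*exp(-2) + 2*exp(2)) = -8 + 2*exp(-2) + 2*exp(-1) + 2*exp(1) + 2*exp(2).

-8 + 2*exp(-2) + 2*exp(-1) + 2*exp(1) + 2*exp(2)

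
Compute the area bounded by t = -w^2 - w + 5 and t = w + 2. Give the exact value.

32/3

Both boundary curves give t as a function of w, so integrate with respect to w. Setting them equal: -w^2 - 2*w + 3 = 0, i.e. -(w - 1)*(w + 3) = 0, so they meet at w = -3, 1.
For w in [-3, 1], t = -w^2 - w + 5 is on the right; area = ∫[-3,1] (-w^2 - 2*w + 3) dw = 32/3.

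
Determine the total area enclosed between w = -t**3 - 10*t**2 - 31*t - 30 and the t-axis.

The curve meets the t-axis where -t**3 - 10*t**2 - 31*t - 30 = 0, i.e. -(t + 2)*(t + 3)*(t + 5) = 0, at t = -5, -3, -2.
On [-5, -3] the curve lies below the axis; ∫[-5,-3] (-t**3 - 10*t**2 - 31*t - 30) dt = -8/3, giving area 8/3.
On [-3, -2] the curve lies above the axis; ∫[-3,-2] (-t**3 - 10*t**2 - 31*t - 30) dt = 5/12, giving area 5/12.
Total area = 8/3 + 5/12 = 37/12.

37/12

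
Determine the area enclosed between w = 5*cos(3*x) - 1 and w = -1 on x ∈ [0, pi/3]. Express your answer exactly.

10/3

The difference (5*cos(3*x) - 1) - (-1) = 5*cos(3*x) changes sign at x = pi/6 inside [0, pi/3], so split the integral there.
∫[0,pi/6] (5*cos(3*x)) dx = 5/3.
∫[pi/6,pi/3] (5*cos(3*x)) dx = -5/3; the area of that piece is 5/3.
Total area = 5/3 + 5/3 = 10/3.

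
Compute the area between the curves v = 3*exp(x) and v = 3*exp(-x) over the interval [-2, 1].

The difference (3*exp(x)) - (3*exp(-x)) = 3*exp(x) - 3*exp(-x) changes sign at x = 0 inside [-2, 1], so split the integral there.
∫[-2,0] (3*exp(x) - 3*exp(-x)) dx = -3*exp(2) - 3*exp(-2) + 6; the area of that piece is -6 + 3*exp(-2) + 3*exp(2).
∫[0,1] (3*exp(x) - 3*exp(-x)) dx = -6 + 3*exp(-1) + 3*exp(1).
Total area = (-6 + 3*exp(-2) + 3*exp(2)) + (-6 + 3*exp(-1) + 3*exp(1)) = -12 + 3*exp(-2) + 3*exp(-1) + 3*exp(1) + 3*exp(2).

-12 + 3*exp(-2) + 3*exp(-1) + 3*exp(1) + 3*exp(2)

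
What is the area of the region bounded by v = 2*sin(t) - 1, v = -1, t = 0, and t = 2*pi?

The difference (2*sin(t) - 1) - (-1) = 2*sin(t) changes sign at t = pi inside [0, 2*pi], so split the integral there.
∫[0,pi] (2*sin(t)) dt = 4.
∫[pi,2*pi] (2*sin(t)) dt = -4; the area of that piece is 4.
Total area = 4 + 4 = 8.

8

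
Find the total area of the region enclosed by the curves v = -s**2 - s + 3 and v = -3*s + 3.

Set the curves equal: -s**2 - s + 3 = -3*s + 3, so -s**2 + 2*s = 0, which factors as -s*(s - 2) = 0. The curves meet at s = 0, 2.
On [0, 2], v = -s**2 - s + 3 is on top; that piece has area ∫[0,2] (-s**2 + 2*s) ds = 4/3.

4/3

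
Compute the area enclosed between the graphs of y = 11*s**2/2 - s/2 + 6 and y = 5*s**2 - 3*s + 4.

9/4

Set the curves equal: 11*s**2/2 - s/2 + 6 = 5*s**2 - 3*s + 4, so s**2/2 + 5*s/2 + 2 = 0, which factors as (s + 1)*(s + 4)/2 = 0. The curves meet at s = -4, -1.
On [-4, -1], y = 5*s**2 - 3*s + 4 is on top; that piece has area ∫[-4,-1] (-(s**2/2 + 5*s/2 + 2)) ds = 9/4.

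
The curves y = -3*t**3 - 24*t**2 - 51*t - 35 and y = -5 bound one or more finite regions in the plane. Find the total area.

Set the curves equal: -3*t**3 - 24*t**2 - 51*t - 35 = -5, so -3*t**3 - 24*t**2 - 51*t - 30 = 0, which factors as -3*(t + 1)*(t + 2)*(t + 5) = 0. The curves meet at t = -5, -2, -1.
On [-5, -2], y = -5 is on top; that piece has area ∫[-5,-2] (-(-3*t**3 - 24*t**2 - 51*t - 30)) dt = 135/4.
On [-2, -1], y = -3*t**3 - 24*t**2 - 51*t - 35 is on top; that piece has area ∫[-2,-1] (-3*t**3 - 24*t**2 - 51*t - 30) dt = 7/4.
Total enclosed area = 135/4 + 7/4 = 71/2.

71/2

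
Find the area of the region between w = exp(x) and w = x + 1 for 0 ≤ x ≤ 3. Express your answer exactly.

-17/2 + exp(3)

On [0, 3], (exp(x)) - (x + 1) = -x + exp(x) - 1 is ≥ 0 throughout, so the area is a single integral of |-x + exp(x) - 1|.
∫[0,3] (-x + exp(x) - 1) dx = -17/2 + exp(3).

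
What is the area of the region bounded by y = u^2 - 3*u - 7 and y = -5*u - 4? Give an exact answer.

Set the curves equal: u^2 - 3*u - 7 = -5*u - 4, so u^2 + 2*u - 3 = 0, which factors as (u - 1)*(u + 3) = 0. The curves meet at u = -3, 1.
On [-3, 1], y = -5*u - 4 is on top; that piece has area ∫[-3,1] (-(u^2 + 2*u - 3)) du = 32/3.

32/3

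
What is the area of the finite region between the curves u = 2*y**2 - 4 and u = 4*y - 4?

Both boundary curves give u as a function of y, so integrate with respect to y. Setting them equal: 2*y**2 - 4*y = 0, i.e. 2*y*(y - 2) = 0, so they meet at y = 0, 2.
For y in [0, 2], u = 2*y**2 - 4 is on the left; area = ∫[0,2] (-(2*y**2 - 4*y)) dy = 8/3.

8/3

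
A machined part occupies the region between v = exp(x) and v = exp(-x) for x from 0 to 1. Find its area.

-2 + exp(-1) + exp(1)

On [0, 1], (exp(x)) - (exp(-x)) = exp(x) - exp(-x) is ≥ 0 throughout, so the area is a single integral of |exp(x) - exp(-x)|.
∫[0,1] (exp(x) - exp(-x)) dx = -2 + exp(-1) + exp(1).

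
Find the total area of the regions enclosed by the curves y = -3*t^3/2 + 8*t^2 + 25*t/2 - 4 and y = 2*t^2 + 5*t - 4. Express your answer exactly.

Set the curves equal: -3*t^3/2 + 8*t^2 + 25*t/2 - 4 = 2*t^2 + 5*t - 4, so -3*t^3/2 + 6*t^2 + 15*t/2 = 0, which factors as -3*t*(t - 5)*(t + 1)/2 = 0. The curves meet at t = -1, 0, 5.
On [-1, 0], y = 2*t^2 + 5*t - 4 is on top; that piece has area ∫[-1,0] (-(-3*t^3/2 + 6*t^2 + 15*t/2)) dt = 11/8.
On [0, 5], y = -3*t^3/2 + 8*t^2 + 25*t/2 - 4 is on top; that piece has area ∫[0,5] (-3*t^3/2 + 6*t^2 + 15*t/2) dt = 875/8.
Total enclosed area = 11/8 + 875/8 = 443/4.

443/4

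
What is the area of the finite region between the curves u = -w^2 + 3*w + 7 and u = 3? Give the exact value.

Both boundary curves give u as a function of w, so integrate with respect to w. Setting them equal: -w^2 + 3*w + 4 = 0, i.e. -(w - 4)*(w + 1) = 0, so they meet at w = -1, 4.
For w in [-1, 4], u = -w^2 + 3*w + 7 is on the right; area = ∫[-1,4] (-w^2 + 3*w + 4) dw = 125/6.

125/6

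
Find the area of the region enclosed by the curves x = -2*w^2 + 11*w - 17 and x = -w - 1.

Both boundary curves give x as a function of w, so integrate with respect to w. Setting them equal: -2*w^2 + 12*w - 16 = 0, i.e. -2*(w - 4)*(w - 2) = 0, so they meet at w = 2, 4.
For w in [2, 4], x = -2*w^2 + 11*w - 17 is on the right; area = ∫[2,4] (-2*w^2 + 12*w - 16) dw = 8/3.

8/3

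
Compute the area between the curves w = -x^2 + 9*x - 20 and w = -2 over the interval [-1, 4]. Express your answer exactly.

The difference (-x^2 + 9*x - 20) - (-2) = -x^2 + 9*x - 18 changes sign at x = 3 inside [-1, 4], so split the integral there.
∫[-1,3] (-x^2 + 9*x - 18) dx = -136/3; the area of that piece is 136/3.
∫[3,4] (-x^2 + 9*x - 18) dx = 7/6.
Total area = 136/3 + 7/6 = 93/2.

93/2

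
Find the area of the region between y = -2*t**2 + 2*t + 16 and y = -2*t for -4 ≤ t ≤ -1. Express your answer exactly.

The difference (-2*t**2 + 2*t + 16) - (-2*t) = -2*t**2 + 4*t + 16 changes sign at t = -2 inside [-4, -1], so split the integral there.
∫[-4,-2] (-2*t**2 + 4*t + 16) dt = -88/3; the area of that piece is 88/3.
∫[-2,-1] (-2*t**2 + 4*t + 16) dt = 16/3.
Total area = 88/3 + 16/3 = 104/3.

104/3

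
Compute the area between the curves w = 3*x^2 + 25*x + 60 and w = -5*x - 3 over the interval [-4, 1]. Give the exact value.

The difference (3*x^2 + 25*x + 60) - (-5*x - 3) = 3*x^2 + 30*x + 63 changes sign at x = -3 inside [-4, 1], so split the integral there.
∫[-4,-3] (3*x^2 + 30*x + 63) dx = -5; the area of that piece is 5.
∫[-3,1] (3*x^2 + 30*x + 63) dx = 160.
Total area = 5 + 160 = 165.

165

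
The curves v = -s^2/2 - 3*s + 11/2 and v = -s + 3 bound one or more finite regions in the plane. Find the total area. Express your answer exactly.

18

Set the curves equal: -s^2/2 - 3*s + 11/2 = -s + 3, so -s^2/2 - 2*s + 5/2 = 0, which factors as -(s - 1)*(s + 5)/2 = 0. The curves meet at s = -5, 1.
On [-5, 1], v = -s^2/2 - 3*s + 11/2 is on top; that piece has area ∫[-5,1] (-s^2/2 - 2*s + 5/2) ds = 18.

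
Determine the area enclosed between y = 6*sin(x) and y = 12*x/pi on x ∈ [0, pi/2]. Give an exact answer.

On [0, pi/2], (6*sin(x)) - (12*x/pi) = -12*x/pi + 6*sin(x) is ≥ 0 throughout, so the area is a single integral of |-12*x/pi + 6*sin(x)|.
∫[0,pi/2] (-12*x/pi + 6*sin(x)) dx = 6 - 3*pi/2.

6 - 3*pi/2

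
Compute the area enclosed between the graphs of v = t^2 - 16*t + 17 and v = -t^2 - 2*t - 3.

Set the curves equal: t^2 - 16*t + 17 = -t^2 - 2*t - 3, so 2*t^2 - 14*t + 20 = 0, which factors as 2*(t - 5)*(t - 2) = 0. The curves meet at t = 2, 5.
On [2, 5], v = -t^2 - 2*t - 3 is on top; that piece has area ∫[2,5] (-(2*t^2 - 14*t + 20)) dt = 9.

9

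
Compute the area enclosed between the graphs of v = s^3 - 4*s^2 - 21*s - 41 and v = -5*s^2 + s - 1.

3901/12

Set the curves equal: s^3 - 4*s^2 - 21*s - 41 = -5*s^2 + s - 1, so s^3 + s^2 - 22*s - 40 = 0, which factors as (s - 5)*(s + 2)*(s + 4) = 0. The curves meet at s = -4, -2, 5.
On [-4, -2], v = s^3 - 4*s^2 - 21*s - 41 is on top; that piece has area ∫[-4,-2] (s^3 + s^2 - 22*s - 40) ds = 32/3.
On [-2, 5], v = -5*s^2 + s - 1 is on top; that piece has area ∫[-2,5] (-(s^3 + s^2 - 22*s - 40)) ds = 3773/12.
Total enclosed area = 32/3 + 3773/12 = 3901/12.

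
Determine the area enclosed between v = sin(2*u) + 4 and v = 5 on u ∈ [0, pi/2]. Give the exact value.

On [0, pi/2], (sin(2*u) + 4) - (5) = sin(2*u) - 1 is ≤ 0 throughout, so the area is a single integral of |sin(2*u) - 1|.
∫[0,pi/2] (sin(2*u) - 1) du = 1 - pi/2; the area of that piece is -1 + pi/2.

-1 + pi/2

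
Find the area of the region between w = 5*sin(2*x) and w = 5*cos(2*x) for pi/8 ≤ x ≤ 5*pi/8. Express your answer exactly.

5*sqrt(2)

On [pi/8, 5*pi/8], (5*sin(2*x)) - (5*cos(2*x)) = 5*sin(2*x) - 5*cos(2*x) is ≥ 0 throughout, so the area is a single integral of |5*sin(2*x) - 5*cos(2*x)|.
∫[pi/8,5*pi/8] (5*sin(2*x) - 5*cos(2*x)) dx = 5*sqrt(2).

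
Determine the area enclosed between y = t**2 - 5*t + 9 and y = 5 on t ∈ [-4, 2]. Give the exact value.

241/3

The difference (t**2 - 5*t + 9) - (5) = t**2 - 5*t + 4 changes sign at t = 1 inside [-4, 2], so split the integral there.
∫[-4,1] (t**2 - 5*t + 4) dt = 475/6.
∫[1,2] (t**2 - 5*t + 4) dt = -7/6; the area of that piece is 7/6.
Total area = 475/6 + 7/6 = 241/3.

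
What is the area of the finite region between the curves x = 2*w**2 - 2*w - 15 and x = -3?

Both boundary curves give x as a function of w, so integrate with respect to w. Setting them equal: 2*w**2 - 2*w - 12 = 0, i.e. 2*(w - 3)*(w + 2) = 0, so they meet at w = -2, 3.
For w in [-2, 3], x = 2*w**2 - 2*w - 15 is on the left; area = ∫[-2,3] (-(2*w**2 - 2*w - 12)) dw = 125/3.

125/3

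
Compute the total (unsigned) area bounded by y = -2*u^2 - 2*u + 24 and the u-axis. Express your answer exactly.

343/3

The curve meets the u-axis where -2*u^2 - 2*u + 24 = 0, i.e. -2*(u - 3)*(u + 4) = 0, at u = -4, 3.
On [-4, 3] the curve lies above the axis; ∫[-4,3] (-2*u^2 - 2*u + 24) du = 343/3, giving area 343/3.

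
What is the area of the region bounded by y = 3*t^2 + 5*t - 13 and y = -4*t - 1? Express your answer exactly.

125/2

Set the curves equal: 3*t^2 + 5*t - 13 = -4*t - 1, so 3*t^2 + 9*t - 12 = 0, which factors as 3*(t - 1)*(t + 4) = 0. The curves meet at t = -4, 1.
On [-4, 1], y = -4*t - 1 is on top; that piece has area ∫[-4,1] (-(3*t^2 + 9*t - 12)) dt = 125/2.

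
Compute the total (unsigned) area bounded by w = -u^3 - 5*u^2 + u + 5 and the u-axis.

148/3

The curve meets the u-axis where -u^3 - 5*u^2 + u + 5 = 0, i.e. -(u - 1)*(u + 1)*(u + 5) = 0, at u = -5, -1, 1.
On [-5, -1] the curve lies below the axis; ∫[-5,-1] (-u^3 - 5*u^2 + u + 5) du = -128/3, giving area 128/3.
On [-1, 1] the curve lies above the axis; ∫[-1,1] (-u^3 - 5*u^2 + u + 5) du = 20/3, giving area 20/3.
Total area = 128/3 + 20/3 = 148/3.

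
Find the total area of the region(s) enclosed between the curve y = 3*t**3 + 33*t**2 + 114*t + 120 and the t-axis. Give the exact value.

37/4

The curve meets the t-axis where 3*t**3 + 33*t**2 + 114*t + 120 = 0, i.e. 3*(t + 2)*(t + 4)*(t + 5) = 0, at t = -5, -4, -2.
On [-5, -4] the curve lies above the axis; ∫[-5,-4] (3*t**3 + 33*t**2 + 114*t + 120) dt = 5/4, giving area 5/4.
On [-4, -2] the curve lies below the axis; ∫[-4,-2] (3*t**3 + 33*t**2 + 114*t + 120) dt = -8, giving area 8.
Total area = 5/4 + 8 = 37/4.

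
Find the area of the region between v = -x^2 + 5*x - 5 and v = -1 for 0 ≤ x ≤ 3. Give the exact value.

31/6

The difference (-x^2 + 5*x - 5) - (-1) = -x^2 + 5*x - 4 changes sign at x = 1 inside [0, 3], so split the integral there.
∫[0,1] (-x^2 + 5*x - 4) dx = -11/6; the area of that piece is 11/6.
∫[1,3] (-x^2 + 5*x - 4) dx = 10/3.
Total area = 11/6 + 10/3 = 31/6.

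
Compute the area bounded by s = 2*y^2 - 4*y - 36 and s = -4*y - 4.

512/3

Both boundary curves give s as a function of y, so integrate with respect to y. Setting them equal: 2*y^2 - 32 = 0, i.e. 2*(y - 4)*(y + 4) = 0, so they meet at y = -4, 4.
For y in [-4, 4], s = 2*y^2 - 4*y - 36 is on the left; area = ∫[-4,4] (-(2*y^2 - 32)) dy = 512/3.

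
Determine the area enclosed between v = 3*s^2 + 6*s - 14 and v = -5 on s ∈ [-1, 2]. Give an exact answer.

23

The difference (3*s^2 + 6*s - 14) - (-5) = 3*s^2 + 6*s - 9 changes sign at s = 1 inside [-1, 2], so split the integral there.
∫[-1,1] (3*s^2 + 6*s - 9) ds = -16; the area of that piece is 16.
∫[1,2] (3*s^2 + 6*s - 9) ds = 7.
Total area = 16 + 7 = 23.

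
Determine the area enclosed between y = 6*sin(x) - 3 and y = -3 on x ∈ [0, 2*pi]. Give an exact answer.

The difference (6*sin(x) - 3) - (-3) = 6*sin(x) changes sign at x = pi inside [0, 2*pi], so split the integral there.
∫[0,pi] (6*sin(x)) dx = 12.
∫[pi,2*pi] (6*sin(x)) dx = -12; the area of that piece is 12.
Total area = 12 + 12 = 24.

24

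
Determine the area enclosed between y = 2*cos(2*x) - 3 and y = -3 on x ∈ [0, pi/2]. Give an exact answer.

The difference (2*cos(2*x) - 3) - (-3) = 2*cos(2*x) changes sign at x = pi/4 inside [0, pi/2], so split the integral there.
∫[0,pi/4] (2*cos(2*x)) dx = 1.
∫[pi/4,pi/2] (2*cos(2*x)) dx = -1; the area of that piece is 1.
Total area = 1 + 1 = 2.

2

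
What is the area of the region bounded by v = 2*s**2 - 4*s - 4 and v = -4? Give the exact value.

Set the curves equal: 2*s**2 - 4*s - 4 = -4, so 2*s**2 - 4*s = 0, which factors as 2*s*(s - 2) = 0. The curves meet at s = 0, 2.
On [0, 2], v = -4 is on top; that piece has area ∫[0,2] (-(2*s**2 - 4*s)) ds = 8/3.

8/3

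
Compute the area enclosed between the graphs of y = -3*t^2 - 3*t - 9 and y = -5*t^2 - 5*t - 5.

Set the curves equal: -3*t^2 - 3*t - 9 = -5*t^2 - 5*t - 5, so 2*t^2 + 2*t - 4 = 0, which factors as 2*(t - 1)*(t + 2) = 0. The curves meet at t = -2, 1.
On [-2, 1], y = -5*t^2 - 5*t - 5 is on top; that piece has area ∫[-2,1] (-(2*t^2 + 2*t - 4)) dt = 9.

9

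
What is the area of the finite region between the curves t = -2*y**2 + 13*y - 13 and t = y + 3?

Both boundary curves give t as a function of y, so integrate with respect to y. Setting them equal: -2*y**2 + 12*y - 16 = 0, i.e. -2*(y - 4)*(y - 2) = 0, so they meet at y = 2, 4.
For y in [2, 4], t = -2*y**2 + 13*y - 13 is on the right; area = ∫[2,4] (-2*y**2 + 12*y - 16) dy = 8/3.

8/3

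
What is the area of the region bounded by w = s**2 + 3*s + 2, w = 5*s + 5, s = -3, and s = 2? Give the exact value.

59/3

The difference (s**2 + 3*s + 2) - (5*s + 5) = s**2 - 2*s - 3 changes sign at s = -1 inside [-3, 2], so split the integral there.
∫[-3,-1] (s**2 - 2*s - 3) ds = 32/3.
∫[-1,2] (s**2 - 2*s - 3) ds = -9; the area of that piece is 9.
Total area = 32/3 + 9 = 59/3.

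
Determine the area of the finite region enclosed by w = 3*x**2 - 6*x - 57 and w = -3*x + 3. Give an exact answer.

Set the curves equal: 3*x**2 - 6*x - 57 = -3*x + 3, so 3*x**2 - 3*x - 60 = 0, which factors as 3*(x - 5)*(x + 4) = 0. The curves meet at x = -4, 5.
On [-4, 5], w = -3*x + 3 is on top; that piece has area ∫[-4,5] (-(3*x**2 - 3*x - 60)) dx = 729/2.

729/2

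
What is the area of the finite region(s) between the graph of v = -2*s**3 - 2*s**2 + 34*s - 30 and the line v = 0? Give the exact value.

1136/3

The curve meets the s-axis where -2*s**3 - 2*s**2 + 34*s - 30 = 0, i.e. -2*(s - 3)*(s - 1)*(s + 5) = 0, at s = -5, 1, 3.
On [-5, 1] the curve lies below the axis; ∫[-5,1] (-2*s**3 - 2*s**2 + 34*s - 30) ds = -360, giving area 360.
On [1, 3] the curve lies above the axis; ∫[1,3] (-2*s**3 - 2*s**2 + 34*s - 30) ds = 56/3, giving area 56/3.
Total area = 360 + 56/3 = 1136/3.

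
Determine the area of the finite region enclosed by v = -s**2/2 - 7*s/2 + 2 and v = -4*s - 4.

Set the curves equal: -s**2/2 - 7*s/2 + 2 = -4*s - 4, so -s**2/2 + s/2 + 6 = 0, which factors as -(s - 4)*(s + 3)/2 = 0. The curves meet at s = -3, 4.
On [-3, 4], v = -s**2/2 - 7*s/2 + 2 is on top; that piece has area ∫[-3,4] (-s**2/2 + s/2 + 6) ds = 343/12.

343/12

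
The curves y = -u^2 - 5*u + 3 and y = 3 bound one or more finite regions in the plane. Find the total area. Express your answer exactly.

125/6

Set the curves equal: -u^2 - 5*u + 3 = 3, so -u^2 - 5*u = 0, which factors as -u*(u + 5) = 0. The curves meet at u = -5, 0.
On [-5, 0], y = -u^2 - 5*u + 3 is on top; that piece has area ∫[-5,0] (-u^2 - 5*u) du = 125/6.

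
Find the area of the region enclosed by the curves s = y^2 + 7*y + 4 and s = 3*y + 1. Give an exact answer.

4/3

Both boundary curves give s as a function of y, so integrate with respect to y. Setting them equal: y^2 + 4*y + 3 = 0, i.e. (y + 1)*(y + 3) = 0, so they meet at y = -3, -1.
For y in [-3, -1], s = y^2 + 7*y + 4 is on the left; area = ∫[-3,-1] (-(y^2 + 4*y + 3)) dy = 4/3.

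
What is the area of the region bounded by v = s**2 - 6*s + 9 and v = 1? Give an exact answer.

Set the curves equal: s**2 - 6*s + 9 = 1, so s**2 - 6*s + 8 = 0, which factors as (s - 4)*(s - 2) = 0. The curves meet at s = 2, 4.
On [2, 4], v = 1 is on top; that piece has area ∫[2,4] (-(s**2 - 6*s + 8)) ds = 4/3.

4/3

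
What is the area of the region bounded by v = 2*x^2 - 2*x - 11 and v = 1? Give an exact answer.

125/3

Set the curves equal: 2*x^2 - 2*x - 11 = 1, so 2*x^2 - 2*x - 12 = 0, which factors as 2*(x - 3)*(x + 2) = 0. The curves meet at x = -2, 3.
On [-2, 3], v = 1 is on top; that piece has area ∫[-2,3] (-(2*x^2 - 2*x - 12)) dx = 125/3.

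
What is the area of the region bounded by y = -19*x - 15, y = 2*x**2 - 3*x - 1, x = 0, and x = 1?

68/3

On [0, 1], (-19*x - 15) - (2*x**2 - 3*x - 1) = -2*x**2 - 16*x - 14 is ≤ 0 throughout, so the area is a single integral of |-2*x**2 - 16*x - 14|.
∫[0,1] (-2*x**2 - 16*x - 14) dx = -68/3; the area of that piece is 68/3.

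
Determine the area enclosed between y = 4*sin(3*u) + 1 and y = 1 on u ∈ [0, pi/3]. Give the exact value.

8/3

On [0, pi/3], (4*sin(3*u) + 1) - (1) = 4*sin(3*u) is ≥ 0 throughout, so the area is a single integral of |4*sin(3*u)|.
∫[0,pi/3] (4*sin(3*u)) du = 8/3.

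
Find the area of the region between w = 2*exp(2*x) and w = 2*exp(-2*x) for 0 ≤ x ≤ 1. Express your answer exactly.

On [0, 1], (2*exp(2*x)) - (2*exp(-2*x)) = 2*exp(2*x) - 2*exp(-2*x) is ≥ 0 throughout, so the area is a single integral of |2*exp(2*x) - 2*exp(-2*x)|.
∫[0,1] (2*exp(2*x) - 2*exp(-2*x)) dx = -2 + exp(-2) + exp(2).

-2 + exp(-2) + exp(2)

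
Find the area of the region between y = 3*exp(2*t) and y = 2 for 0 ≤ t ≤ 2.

-11/2 + 3*exp(4)/2

On [0, 2], (3*exp(2*t)) - (2) = 3*exp(2*t) - 2 is ≥ 0 throughout, so the area is a single integral of |3*exp(2*t) - 2|.
∫[0,2] (3*exp(2*t) - 2) dt = -11/2 + 3*exp(4)/2.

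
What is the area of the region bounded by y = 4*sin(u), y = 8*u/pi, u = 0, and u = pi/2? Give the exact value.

On [0, pi/2], (4*sin(u)) - (8*u/pi) = -8*u/pi + 4*sin(u) is ≥ 0 throughout, so the area is a single integral of |-8*u/pi + 4*sin(u)|.
∫[0,pi/2] (-8*u/pi + 4*sin(u)) du = 4 - pi.

4 - pi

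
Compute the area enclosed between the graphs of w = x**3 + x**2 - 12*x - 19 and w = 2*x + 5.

1741/12

Set the curves equal: x**3 + x**2 - 12*x - 19 = 2*x + 5, so x**3 + x**2 - 14*x - 24 = 0, which factors as (x - 4)*(x + 2)*(x + 3) = 0. The curves meet at x = -3, -2, 4.
On [-3, -2], w = x**3 + x**2 - 12*x - 19 is on top; that piece has area ∫[-3,-2] (x**3 + x**2 - 14*x - 24) dx = 13/12.
On [-2, 4], w = 2*x + 5 is on top; that piece has area ∫[-2,4] (-(x**3 + x**2 - 14*x - 24)) dx = 144.
Total enclosed area = 13/12 + 144 = 1741/12.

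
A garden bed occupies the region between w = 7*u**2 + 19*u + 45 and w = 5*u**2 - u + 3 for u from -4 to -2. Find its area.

8

The difference (7*u**2 + 19*u + 45) - (5*u**2 - u + 3) = 2*u**2 + 20*u + 42 changes sign at u = -3 inside [-4, -2], so split the integral there.
∫[-4,-3] (2*u**2 + 20*u + 42) du = -10/3; the area of that piece is 10/3.
∫[-3,-2] (2*u**2 + 20*u + 42) du = 14/3.
Total area = 10/3 + 14/3 = 8.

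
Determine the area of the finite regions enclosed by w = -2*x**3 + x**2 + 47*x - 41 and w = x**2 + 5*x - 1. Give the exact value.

Set the curves equal: -2*x**3 + x**2 + 47*x - 41 = x**2 + 5*x - 1, so -2*x**3 + 42*x - 40 = 0, which factors as -2*(x - 4)*(x - 1)*(x + 5) = 0. The curves meet at x = -5, 1, 4.
On [-5, 1], w = x**2 + 5*x - 1 is on top; that piece has area ∫[-5,1] (-(-2*x**3 + 42*x - 40)) dx = 432.
On [1, 4], w = -2*x**3 + x**2 + 47*x - 41 is on top; that piece has area ∫[1,4] (-2*x**3 + 42*x - 40) dx = 135/2.
Total enclosed area = 432 + 135/2 = 999/2.

999/2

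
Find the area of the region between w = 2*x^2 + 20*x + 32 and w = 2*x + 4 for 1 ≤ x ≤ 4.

On [1, 4], (2*x^2 + 20*x + 32) - (2*x + 4) = 2*x^2 + 18*x + 28 is ≥ 0 throughout, so the area is a single integral of |2*x^2 + 18*x + 28|.
∫[1,4] (2*x^2 + 18*x + 28) dx = 261.

261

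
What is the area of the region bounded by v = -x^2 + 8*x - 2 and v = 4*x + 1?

4/3

Set the curves equal: -x^2 + 8*x - 2 = 4*x + 1, so -x^2 + 4*x - 3 = 0, which factors as -(x - 3)*(x - 1) = 0. The curves meet at x = 1, 3.
On [1, 3], v = -x^2 + 8*x - 2 is on top; that piece has area ∫[1,3] (-x^2 + 4*x - 3) dx = 4/3.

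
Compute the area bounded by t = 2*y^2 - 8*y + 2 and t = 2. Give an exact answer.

64/3

Both boundary curves give t as a function of y, so integrate with respect to y. Setting them equal: 2*y^2 - 8*y = 0, i.e. 2*y*(y - 4) = 0, so they meet at y = 0, 4.
For y in [0, 4], t = 2*y^2 - 8*y + 2 is on the left; area = ∫[0,4] (-(2*y^2 - 8*y)) dy = 64/3.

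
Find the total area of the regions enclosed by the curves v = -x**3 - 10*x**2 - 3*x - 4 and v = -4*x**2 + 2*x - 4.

131/4

Set the curves equal: -x**3 - 10*x**2 - 3*x - 4 = -4*x**2 + 2*x - 4, so -x**3 - 6*x**2 - 5*x = 0, which factors as -x*(x + 1)*(x + 5) = 0. The curves meet at x = -5, -1, 0.
On [-5, -1], v = -4*x**2 + 2*x - 4 is on top; that piece has area ∫[-5,-1] (-(-x**3 - 6*x**2 - 5*x)) dx = 32.
On [-1, 0], v = -x**3 - 10*x**2 - 3*x - 4 is on top; that piece has area ∫[-1,0] (-x**3 - 6*x**2 - 5*x) dx = 3/4.
Total enclosed area = 32 + 3/4 = 131/4.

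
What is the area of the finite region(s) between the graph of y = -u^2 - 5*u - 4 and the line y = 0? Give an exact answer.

The curve meets the u-axis where -u^2 - 5*u - 4 = 0, i.e. -(u + 1)*(u + 4) = 0, at u = -4, -1.
On [-4, -1] the curve lies above the axis; ∫[-4,-1] (-u^2 - 5*u - 4) du = 9/2, giving area 9/2.

9/2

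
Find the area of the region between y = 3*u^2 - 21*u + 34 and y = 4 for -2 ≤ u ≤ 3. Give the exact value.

279/2

The difference (3*u^2 - 21*u + 34) - (4) = 3*u^2 - 21*u + 30 changes sign at u = 2 inside [-2, 3], so split the integral there.
∫[-2,2] (3*u^2 - 21*u + 30) du = 136.
∫[2,3] (3*u^2 - 21*u + 30) du = -7/2; the area of that piece is 7/2.
Total area = 136 + 7/2 = 279/2.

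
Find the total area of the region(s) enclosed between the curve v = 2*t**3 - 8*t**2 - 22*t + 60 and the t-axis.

The curve meets the t-axis where 2*t**3 - 8*t**2 - 22*t + 60 = 0, i.e. 2*(t - 5)*(t - 2)*(t + 3) = 0, at t = -3, 2, 5.
On [-3, 2] the curve lies above the axis; ∫[-3,2] (2*t**3 - 8*t**2 - 22*t + 60) dt = 1375/6, giving area 1375/6.
On [2, 5] the curve lies below the axis; ∫[2,5] (2*t**3 - 8*t**2 - 22*t + 60) dt = -117/2, giving area 117/2.
Total area = 1375/6 + 117/2 = 863/3.

863/3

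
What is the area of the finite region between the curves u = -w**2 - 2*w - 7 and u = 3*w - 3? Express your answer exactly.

Both boundary curves give u as a function of w, so integrate with respect to w. Setting them equal: -w**2 - 5*w - 4 = 0, i.e. -(w + 1)*(w + 4) = 0, so they meet at w = -4, -1.
For w in [-4, -1], u = -w**2 - 2*w - 7 is on the right; area = ∫[-4,-1] (-w**2 - 5*w - 4) dw = 9/2.

9/2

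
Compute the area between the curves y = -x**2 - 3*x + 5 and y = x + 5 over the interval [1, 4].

51

On [1, 4], (-x**2 - 3*x + 5) - (x + 5) = -x**2 - 4*x is ≤ 0 throughout, so the area is a single integral of |-x**2 - 4*x|.
∫[1,4] (-x**2 - 4*x) dx = -51; the area of that piece is 51.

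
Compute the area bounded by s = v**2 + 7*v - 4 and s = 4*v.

125/6

Both boundary curves give s as a function of v, so integrate with respect to v. Setting them equal: v**2 + 3*v - 4 = 0, i.e. (v - 1)*(v + 4) = 0, so they meet at v = -4, 1.
For v in [-4, 1], s = v**2 + 7*v - 4 is on the left; area = ∫[-4,1] (-(v**2 + 3*v - 4)) dv = 125/6.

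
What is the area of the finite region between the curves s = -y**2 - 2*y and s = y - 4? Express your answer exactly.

125/6

Both boundary curves give s as a function of y, so integrate with respect to y. Setting them equal: -y**2 - 3*y + 4 = 0, i.e. -(y - 1)*(y + 4) = 0, so they meet at y = -4, 1.
For y in [-4, 1], s = -y**2 - 2*y is on the right; area = ∫[-4,1] (-y**2 - 3*y + 4) dy = 125/6.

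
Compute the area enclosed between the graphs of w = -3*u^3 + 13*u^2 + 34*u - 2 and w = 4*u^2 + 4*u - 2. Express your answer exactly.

Set the curves equal: -3*u^3 + 13*u^2 + 34*u - 2 = 4*u^2 + 4*u - 2, so -3*u^3 + 9*u^2 + 30*u = 0, which factors as -3*u*(u - 5)*(u + 2) = 0. The curves meet at u = -2, 0, 5.
On [-2, 0], w = 4*u^2 + 4*u - 2 is on top; that piece has area ∫[-2,0] (-(-3*u^3 + 9*u^2 + 30*u)) du = 24.
On [0, 5], w = -3*u^3 + 13*u^2 + 34*u - 2 is on top; that piece has area ∫[0,5] (-3*u^3 + 9*u^2 + 30*u) du = 1125/4.
Total enclosed area = 24 + 1125/4 = 1221/4.

1221/4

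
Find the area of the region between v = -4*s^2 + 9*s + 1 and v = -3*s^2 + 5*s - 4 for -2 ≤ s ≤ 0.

The difference (-4*s^2 + 9*s + 1) - (-3*s^2 + 5*s - 4) = -s^2 + 4*s + 5 changes sign at s = -1 inside [-2, 0], so split the integral there.
∫[-2,-1] (-s^2 + 4*s + 5) ds = -10/3; the area of that piece is 10/3.
∫[-1,0] (-s^2 + 4*s + 5) ds = 8/3.
Total area = 10/3 + 8/3 = 6.

6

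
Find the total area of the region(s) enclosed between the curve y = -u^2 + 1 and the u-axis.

The curve meets the u-axis where -u^2 + 1 = 0, i.e. -(u - 1)*(u + 1) = 0, at u = -1, 1.
On [-1, 1] the curve lies above the axis; ∫[-1,1] (-u^2 + 1) du = 4/3, giving area 4/3.

4/3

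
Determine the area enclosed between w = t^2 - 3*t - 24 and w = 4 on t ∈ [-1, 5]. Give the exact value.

On [-1, 5], (t^2 - 3*t - 24) - (4) = t^2 - 3*t - 28 is ≤ 0 throughout, so the area is a single integral of |t^2 - 3*t - 28|.
∫[-1,5] (t^2 - 3*t - 28) dt = -162; the area of that piece is 162.

162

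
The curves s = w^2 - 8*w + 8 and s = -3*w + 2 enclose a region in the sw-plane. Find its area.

1/6

Both boundary curves give s as a function of w, so integrate with respect to w. Setting them equal: w^2 - 5*w + 6 = 0, i.e. (w - 3)*(w - 2) = 0, so they meet at w = 2, 3.
For w in [2, 3], s = w^2 - 8*w + 8 is on the left; area = ∫[2,3] (-(w^2 - 5*w + 6)) dw = 1/6.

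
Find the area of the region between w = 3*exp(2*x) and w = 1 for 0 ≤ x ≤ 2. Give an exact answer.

On [0, 2], (3*exp(2*x)) - (1) = 3*exp(2*x) - 1 is ≥ 0 throughout, so the area is a single integral of |3*exp(2*x) - 1|.
∫[0,2] (3*exp(2*x) - 1) dx = -7/2 + 3*exp(4)/2.

-7/2 + 3*exp(4)/2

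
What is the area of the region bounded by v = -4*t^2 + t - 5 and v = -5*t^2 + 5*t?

36

Set the curves equal: -4*t^2 + t - 5 = -5*t^2 + 5*t, so t^2 - 4*t - 5 = 0, which factors as (t - 5)*(t + 1) = 0. The curves meet at t = -1, 5.
On [-1, 5], v = -5*t^2 + 5*t is on top; that piece has area ∫[-1,5] (-(t^2 - 4*t - 5)) dt = 36.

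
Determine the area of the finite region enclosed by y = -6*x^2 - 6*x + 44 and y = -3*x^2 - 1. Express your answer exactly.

Set the curves equal: -6*x^2 - 6*x + 44 = -3*x^2 - 1, so -3*x^2 - 6*x + 45 = 0, which factors as -3*(x - 3)*(x + 5) = 0. The curves meet at x = -5, 3.
On [-5, 3], y = -6*x^2 - 6*x + 44 is on top; that piece has area ∫[-5,3] (-3*x^2 - 6*x + 45) dx = 256.

256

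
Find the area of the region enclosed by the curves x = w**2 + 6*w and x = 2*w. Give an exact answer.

Both boundary curves give x as a function of w, so integrate with respect to w. Setting them equal: w**2 + 4*w = 0, i.e. w*(w + 4) = 0, so they meet at w = -4, 0.
For w in [-4, 0], x = w**2 + 6*w is on the left; area = ∫[-4,0] (-(w**2 + 4*w)) dw = 32/3.

32/3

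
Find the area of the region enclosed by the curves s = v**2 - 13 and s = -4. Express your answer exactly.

Both boundary curves give s as a function of v, so integrate with respect to v. Setting them equal: v**2 - 9 = 0, i.e. (v - 3)*(v + 3) = 0, so they meet at v = -3, 3.
For v in [-3, 3], s = v**2 - 13 is on the left; area = ∫[-3,3] (-(v**2 - 9)) dv = 36.

36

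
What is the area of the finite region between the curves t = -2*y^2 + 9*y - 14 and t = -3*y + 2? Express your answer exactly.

Both boundary curves give t as a function of y, so integrate with respect to y. Setting them equal: -2*y^2 + 12*y - 16 = 0, i.e. -2*(y - 4)*(y - 2) = 0, so they meet at y = 2, 4.
For y in [2, 4], t = -2*y^2 + 9*y - 14 is on the right; area = ∫[2,4] (-2*y^2 + 12*y - 16) dy = 8/3.

8/3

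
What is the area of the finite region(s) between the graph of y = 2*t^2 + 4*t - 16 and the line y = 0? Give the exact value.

72

The curve meets the t-axis where 2*t^2 + 4*t - 16 = 0, i.e. 2*(t - 2)*(t + 4) = 0, at t = -4, 2.
On [-4, 2] the curve lies below the axis; ∫[-4,2] (2*t^2 + 4*t - 16) dt = -72, giving area 72.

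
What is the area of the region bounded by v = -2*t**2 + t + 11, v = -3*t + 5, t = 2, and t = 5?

74/3

The difference (-2*t**2 + t + 11) - (-3*t + 5) = -2*t**2 + 4*t + 6 changes sign at t = 3 inside [2, 5], so split the integral there.
∫[2,3] (-2*t**2 + 4*t + 6) dt = 10/3.
∫[3,5] (-2*t**2 + 4*t + 6) dt = -64/3; the area of that piece is 64/3.
Total area = 10/3 + 64/3 = 74/3.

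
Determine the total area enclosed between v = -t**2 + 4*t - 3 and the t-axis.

The curve meets the t-axis where -t**2 + 4*t - 3 = 0, i.e. -(t - 3)*(t - 1) = 0, at t = 1, 3.
On [1, 3] the curve lies above the axis; ∫[1,3] (-t**2 + 4*t - 3) dt = 4/3, giving area 4/3.

4/3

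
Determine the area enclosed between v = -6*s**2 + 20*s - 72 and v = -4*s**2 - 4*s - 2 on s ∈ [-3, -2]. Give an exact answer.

On [-3, -2], (-6*s**2 + 20*s - 72) - (-4*s**2 - 4*s - 2) = -2*s**2 + 24*s - 70 is ≤ 0 throughout, so the area is a single integral of |-2*s**2 + 24*s - 70|.
∫[-3,-2] (-2*s**2 + 24*s - 70) ds = -428/3; the area of that piece is 428/3.

428/3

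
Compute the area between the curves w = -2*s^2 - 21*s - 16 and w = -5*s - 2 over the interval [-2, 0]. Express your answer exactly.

The difference (-2*s^2 - 21*s - 16) - (-5*s - 2) = -2*s^2 - 16*s - 14 changes sign at s = -1 inside [-2, 0], so split the integral there.
∫[-2,-1] (-2*s^2 - 16*s - 14) ds = 16/3.
∫[-1,0] (-2*s^2 - 16*s - 14) ds = -20/3; the area of that piece is 20/3.
Total area = 16/3 + 20/3 = 12.

12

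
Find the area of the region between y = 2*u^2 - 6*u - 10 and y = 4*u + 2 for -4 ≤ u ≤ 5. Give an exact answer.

189

The difference (2*u^2 - 6*u - 10) - (4*u + 2) = 2*u^2 - 10*u - 12 changes sign at u = -1 inside [-4, 5], so split the integral there.
∫[-4,-1] (2*u^2 - 10*u - 12) du = 81.
∫[-1,5] (2*u^2 - 10*u - 12) du = -108; the area of that piece is 108.
Total area = 81 + 108 = 189.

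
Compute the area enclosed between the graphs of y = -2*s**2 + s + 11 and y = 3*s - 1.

125/3

Set the curves equal: -2*s**2 + s + 11 = 3*s - 1, so -2*s**2 - 2*s + 12 = 0, which factors as -2*(s - 2)*(s + 3) = 0. The curves meet at s = -3, 2.
On [-3, 2], y = -2*s**2 + s + 11 is on top; that piece has area ∫[-3,2] (-2*s**2 - 2*s + 12) ds = 125/3.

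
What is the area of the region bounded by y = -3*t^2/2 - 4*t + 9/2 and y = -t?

16

Set the curves equal: -3*t^2/2 - 4*t + 9/2 = -t, so -3*t^2/2 - 3*t + 9/2 = 0, which factors as -3*(t - 1)*(t + 3)/2 = 0. The curves meet at t = -3, 1.
On [-3, 1], y = -3*t^2/2 - 4*t + 9/2 is on top; that piece has area ∫[-3,1] (-3*t^2/2 - 3*t + 9/2) dt = 16.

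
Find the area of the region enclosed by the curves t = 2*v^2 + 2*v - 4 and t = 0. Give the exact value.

Both boundary curves give t as a function of v, so integrate with respect to v. Setting them equal: 2*v^2 + 2*v - 4 = 0, i.e. 2*(v - 1)*(v + 2) = 0, so they meet at v = -2, 1.
For v in [-2, 1], t = 2*v^2 + 2*v - 4 is on the left; area = ∫[-2,1] (-(2*v^2 + 2*v - 4)) dv = 9.

9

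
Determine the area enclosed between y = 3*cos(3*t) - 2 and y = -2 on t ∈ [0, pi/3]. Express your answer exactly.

2

The difference (3*cos(3*t) - 2) - (-2) = 3*cos(3*t) changes sign at t = pi/6 inside [0, pi/3], so split the integral there.
∫[0,pi/6] (3*cos(3*t)) dt = 1.
∫[pi/6,pi/3] (3*cos(3*t)) dt = -1; the area of that piece is 1.
Total area = 1 + 1 = 2.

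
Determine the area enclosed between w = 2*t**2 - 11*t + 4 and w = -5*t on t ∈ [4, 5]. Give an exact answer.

On [4, 5], (2*t**2 - 11*t + 4) - (-5*t) = 2*t**2 - 6*t + 4 is ≥ 0 throughout, so the area is a single integral of |2*t**2 - 6*t + 4|.
∫[4,5] (2*t**2 - 6*t + 4) dt = 53/3.

53/3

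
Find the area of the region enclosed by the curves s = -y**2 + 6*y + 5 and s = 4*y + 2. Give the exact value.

32/3

Both boundary curves give s as a function of y, so integrate with respect to y. Setting them equal: -y**2 + 2*y + 3 = 0, i.e. -(y - 3)*(y + 1) = 0, so they meet at y = -1, 3.
For y in [-1, 3], s = -y**2 + 6*y + 5 is on the right; area = ∫[-1,3] (-y**2 + 2*y + 3) dy = 32/3.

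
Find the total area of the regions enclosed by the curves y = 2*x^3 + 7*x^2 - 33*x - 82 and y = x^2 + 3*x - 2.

999/2

Set the curves equal: 2*x^3 + 7*x^2 - 33*x - 82 = x^2 + 3*x - 2, so 2*x^3 + 6*x^2 - 36*x - 80 = 0, which factors as 2*(x - 4)*(x + 2)*(x + 5) = 0. The curves meet at x = -5, -2, 4.
On [-5, -2], y = 2*x^3 + 7*x^2 - 33*x - 82 is on top; that piece has area ∫[-5,-2] (2*x^3 + 6*x^2 - 36*x - 80) dx = 135/2.
On [-2, 4], y = x^2 + 3*x - 2 is on top; that piece has area ∫[-2,4] (-(2*x^3 + 6*x^2 - 36*x - 80)) dx = 432.
Total enclosed area = 135/2 + 432 = 999/2.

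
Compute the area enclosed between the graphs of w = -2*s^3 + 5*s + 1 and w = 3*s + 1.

1

Set the curves equal: -2*s^3 + 5*s + 1 = 3*s + 1, so -2*s^3 + 2*s = 0, which factors as -2*s*(s - 1)*(s + 1) = 0. The curves meet at s = -1, 0, 1.
On [-1, 0], w = 3*s + 1 is on top; that piece has area ∫[-1,0] (-(-2*s^3 + 2*s)) ds = 1/2.
On [0, 1], w = -2*s^3 + 5*s + 1 is on top; that piece has area ∫[0,1] (-2*s^3 + 2*s) ds = 1/2.
Total enclosed area = 1/2 + 1/2 = 1.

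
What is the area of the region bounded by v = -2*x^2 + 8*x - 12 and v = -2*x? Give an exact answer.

1/3

Set the curves equal: -2*x^2 + 8*x - 12 = -2*x, so -2*x^2 + 10*x - 12 = 0, which factors as -2*(x - 3)*(x - 2) = 0. The curves meet at x = 2, 3.
On [2, 3], v = -2*x^2 + 8*x - 12 is on top; that piece has area ∫[2,3] (-2*x^2 + 10*x - 12) dx = 1/3.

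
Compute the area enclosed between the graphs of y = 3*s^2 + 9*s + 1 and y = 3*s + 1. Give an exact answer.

Set the curves equal: 3*s^2 + 9*s + 1 = 3*s + 1, so 3*s^2 + 6*s = 0, which factors as 3*s*(s + 2) = 0. The curves meet at s = -2, 0.
On [-2, 0], y = 3*s + 1 is on top; that piece has area ∫[-2,0] (-(3*s^2 + 6*s)) ds = 4.

4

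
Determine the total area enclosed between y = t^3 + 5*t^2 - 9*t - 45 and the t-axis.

568/3

The curve meets the t-axis where t^3 + 5*t^2 - 9*t - 45 = 0, i.e. (t - 3)*(t + 3)*(t + 5) = 0, at t = -5, -3, 3.
On [-5, -3] the curve lies above the axis; ∫[-5,-3] (t^3 + 5*t^2 - 9*t - 45) dt = 28/3, giving area 28/3.
On [-3, 3] the curve lies below the axis; ∫[-3,3] (t^3 + 5*t^2 - 9*t - 45) dt = -180, giving area 180.
Total area = 28/3 + 180 = 568/3.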